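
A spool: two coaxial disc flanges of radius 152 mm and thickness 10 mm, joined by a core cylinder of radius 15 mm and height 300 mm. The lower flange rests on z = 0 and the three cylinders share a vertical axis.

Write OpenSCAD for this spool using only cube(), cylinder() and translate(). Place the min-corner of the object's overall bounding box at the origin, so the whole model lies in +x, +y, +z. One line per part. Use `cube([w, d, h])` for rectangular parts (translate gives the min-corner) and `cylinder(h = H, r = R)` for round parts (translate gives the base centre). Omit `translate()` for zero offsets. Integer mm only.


translate([152, 152, 0]) cylinder(h = 10, r = 152);
translate([152, 152, 10]) cylinder(h = 300, r = 15);
translate([152, 152, 310]) cylinder(h = 10, r = 152);


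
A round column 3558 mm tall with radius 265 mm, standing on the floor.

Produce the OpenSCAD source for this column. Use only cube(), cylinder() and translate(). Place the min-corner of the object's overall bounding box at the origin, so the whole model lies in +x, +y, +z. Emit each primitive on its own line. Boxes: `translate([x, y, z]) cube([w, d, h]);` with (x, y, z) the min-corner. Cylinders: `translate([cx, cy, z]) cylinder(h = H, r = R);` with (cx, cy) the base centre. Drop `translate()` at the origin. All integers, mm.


translate([265, 265, 0]) cylinder(h = 3558, r = 265);


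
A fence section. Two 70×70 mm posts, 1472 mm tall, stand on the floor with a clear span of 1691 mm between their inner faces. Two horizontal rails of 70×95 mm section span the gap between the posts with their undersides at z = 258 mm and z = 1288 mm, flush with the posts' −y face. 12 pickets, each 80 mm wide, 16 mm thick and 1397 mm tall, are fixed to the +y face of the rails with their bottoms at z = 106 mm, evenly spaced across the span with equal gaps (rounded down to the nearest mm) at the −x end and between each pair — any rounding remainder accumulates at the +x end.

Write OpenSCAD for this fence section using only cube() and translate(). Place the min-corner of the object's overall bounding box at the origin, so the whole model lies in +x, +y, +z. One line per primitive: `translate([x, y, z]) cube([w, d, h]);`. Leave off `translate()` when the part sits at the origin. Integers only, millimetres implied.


cube([70, 70, 1472]);
translate([1761, 0, 0]) cube([70, 70, 1472]);
translate([70, 0, 258]) cube([1691, 70, 95]);
translate([70, 0, 1288]) cube([1691, 70, 95]);
translate([126, 70, 106]) cube([80, 16, 1397]);
translate([262, 70, 106]) cube([80, 16, 1397]);
translate([398, 70, 106]) cube([80, 16, 1397]);
translate([534, 70, 106]) cube([80, 16, 1397]);
translate([670, 70, 106]) cube([80, 16, 1397]);
translate([806, 70, 106]) cube([80, 16, 1397]);
translate([942, 70, 106]) cube([80, 16, 1397]);
translate([1078, 70, 106]) cube([80, 16, 1397]);
translate([1214, 70, 106]) cube([80, 16, 1397]);
translate([1350, 70, 106]) cube([80, 16, 1397]);
translate([1486, 70, 106]) cube([80, 16, 1397]);
translate([1622, 70, 106]) cube([80, 16, 1397]);


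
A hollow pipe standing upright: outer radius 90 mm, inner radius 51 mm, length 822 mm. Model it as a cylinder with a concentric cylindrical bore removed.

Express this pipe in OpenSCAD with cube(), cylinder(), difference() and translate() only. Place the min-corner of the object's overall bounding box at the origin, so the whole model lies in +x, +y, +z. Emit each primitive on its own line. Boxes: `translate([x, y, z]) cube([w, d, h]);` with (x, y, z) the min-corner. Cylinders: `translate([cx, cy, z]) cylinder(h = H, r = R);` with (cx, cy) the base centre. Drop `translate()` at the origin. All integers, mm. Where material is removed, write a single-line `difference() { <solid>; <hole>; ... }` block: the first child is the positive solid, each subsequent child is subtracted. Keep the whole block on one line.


difference() { translate([90, 90, 0]) cylinder(h = 822, r = 90); translate([90, 90, 0]) cylinder(h = 822, r = 51); }


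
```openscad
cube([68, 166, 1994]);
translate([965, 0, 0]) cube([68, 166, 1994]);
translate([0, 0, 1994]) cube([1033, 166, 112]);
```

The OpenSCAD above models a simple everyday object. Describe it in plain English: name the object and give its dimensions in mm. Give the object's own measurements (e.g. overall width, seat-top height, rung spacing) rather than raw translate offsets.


A door frame. The clear opening is 897 mm wide and 1994 mm high. Two 68 mm wide jambs, 166 mm deep, stand either side of the opening from the floor to the top of the opening. A 112 mm thick head sits across the top of both jambs, spanning the full outside width of the frame.


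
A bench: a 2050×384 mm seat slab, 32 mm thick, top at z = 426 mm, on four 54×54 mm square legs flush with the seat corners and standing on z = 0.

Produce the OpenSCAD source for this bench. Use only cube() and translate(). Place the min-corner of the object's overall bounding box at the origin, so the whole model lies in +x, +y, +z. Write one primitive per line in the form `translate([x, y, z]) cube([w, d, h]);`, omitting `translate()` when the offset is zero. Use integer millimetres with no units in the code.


translate([0, 0, 394]) cube([2050, 384, 32]);
cube([54, 54, 394]);
translate([0, 330, 0]) cube([54, 54, 394]);
translate([1996, 0, 0]) cube([54, 54, 394]);
translate([1996, 330, 0]) cube([54, 54, 394]);


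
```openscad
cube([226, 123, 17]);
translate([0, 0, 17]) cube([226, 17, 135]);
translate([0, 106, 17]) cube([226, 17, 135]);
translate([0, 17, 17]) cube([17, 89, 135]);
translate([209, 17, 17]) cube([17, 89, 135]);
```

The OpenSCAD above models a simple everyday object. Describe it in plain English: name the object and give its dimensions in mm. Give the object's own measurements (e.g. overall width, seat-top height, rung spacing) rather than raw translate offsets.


An open-topped rectangular box: outside dimensions 226×123×152 mm, with a uniform wall and base thickness of 17 mm. The base is a full 226×123 slab on the floor; four walls sit on top of the base. The front and back walls (the −y and +y sides) span the full width; the two side walls fit between them.


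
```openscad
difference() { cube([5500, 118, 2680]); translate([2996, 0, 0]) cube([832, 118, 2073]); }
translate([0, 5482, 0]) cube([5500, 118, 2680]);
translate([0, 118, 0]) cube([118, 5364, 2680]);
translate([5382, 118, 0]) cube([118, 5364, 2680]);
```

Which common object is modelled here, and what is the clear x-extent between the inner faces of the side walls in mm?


A single room. The interior width is 5264 mm.

Four walls enclosing a rectangle with a door in the front wall — a room. Outside width 5500 minus two 118 mm walls gives 5264 mm.


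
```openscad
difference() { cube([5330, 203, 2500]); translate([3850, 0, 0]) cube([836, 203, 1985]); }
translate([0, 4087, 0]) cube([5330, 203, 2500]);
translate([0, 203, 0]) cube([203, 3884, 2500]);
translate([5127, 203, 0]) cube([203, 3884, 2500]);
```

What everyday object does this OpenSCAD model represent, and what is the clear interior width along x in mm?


A single room. The interior width is 4924 mm.

Four walls enclosing a rectangle with a door in the front wall — a room. Outside width 5330 minus two 203 mm walls gives 4924 mm.


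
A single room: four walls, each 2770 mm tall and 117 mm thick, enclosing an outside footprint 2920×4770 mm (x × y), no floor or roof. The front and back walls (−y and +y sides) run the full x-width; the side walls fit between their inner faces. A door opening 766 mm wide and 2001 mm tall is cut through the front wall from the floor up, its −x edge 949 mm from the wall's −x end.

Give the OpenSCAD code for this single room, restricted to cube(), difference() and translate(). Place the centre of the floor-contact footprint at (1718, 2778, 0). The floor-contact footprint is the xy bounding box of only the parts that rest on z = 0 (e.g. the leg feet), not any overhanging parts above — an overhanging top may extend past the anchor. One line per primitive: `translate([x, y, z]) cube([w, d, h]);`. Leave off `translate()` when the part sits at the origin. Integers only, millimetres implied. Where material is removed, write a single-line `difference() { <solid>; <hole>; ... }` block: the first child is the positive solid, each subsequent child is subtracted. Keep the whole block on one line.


difference() { translate([258, 393, 0]) cube([2920, 117, 2770]); translate([1207, 393, 0]) cube([766, 117, 2001]); }
translate([258, 5046, 0]) cube([2920, 117, 2770]);
translate([258, 510, 0]) cube([117, 4536, 2770]);
translate([3061, 510, 0]) cube([117, 4536, 2770]);


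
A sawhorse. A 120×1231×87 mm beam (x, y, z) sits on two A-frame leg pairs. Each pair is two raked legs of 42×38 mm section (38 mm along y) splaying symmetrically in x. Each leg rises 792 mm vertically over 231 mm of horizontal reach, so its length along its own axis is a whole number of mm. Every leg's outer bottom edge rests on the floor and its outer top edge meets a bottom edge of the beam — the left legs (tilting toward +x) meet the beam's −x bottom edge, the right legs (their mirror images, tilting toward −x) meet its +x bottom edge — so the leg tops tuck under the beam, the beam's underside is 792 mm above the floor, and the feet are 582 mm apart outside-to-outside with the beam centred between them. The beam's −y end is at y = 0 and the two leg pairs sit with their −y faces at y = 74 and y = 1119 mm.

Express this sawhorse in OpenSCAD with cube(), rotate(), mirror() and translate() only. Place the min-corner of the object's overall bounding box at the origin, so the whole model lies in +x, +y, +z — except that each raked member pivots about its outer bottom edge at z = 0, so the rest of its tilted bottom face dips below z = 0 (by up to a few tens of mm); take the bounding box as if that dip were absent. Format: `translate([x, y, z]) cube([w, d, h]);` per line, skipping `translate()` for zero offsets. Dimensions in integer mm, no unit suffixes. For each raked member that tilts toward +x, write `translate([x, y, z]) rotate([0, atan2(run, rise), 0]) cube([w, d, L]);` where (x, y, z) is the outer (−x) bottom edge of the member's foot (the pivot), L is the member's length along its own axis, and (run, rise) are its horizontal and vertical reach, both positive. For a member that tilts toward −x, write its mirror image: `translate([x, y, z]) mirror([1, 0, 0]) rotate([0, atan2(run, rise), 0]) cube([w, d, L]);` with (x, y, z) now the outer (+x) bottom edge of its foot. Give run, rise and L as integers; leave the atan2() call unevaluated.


// leg length = √(231² + 792²) = 825
// right-leg outer foot x = 2·231 + 120 = 582
// beam min-corner = (231, 0, 792)
translate([231, 0, 792]) cube([120, 1231, 87]);
translate([0, 74, 0]) rotate([0, atan2(231, 792), 0]) cube([42, 38, 825]);
translate([582, 74, 0]) mirror([1, 0, 0]) rotate([0, atan2(231, 792), 0]) cube([42, 38, 825]);
translate([0, 1119, 0]) rotate([0, atan2(231, 792), 0]) cube([42, 38, 825]);
translate([582, 1119, 0]) mirror([1, 0, 0]) rotate([0, atan2(231, 792), 0]) cube([42, 38, 825]);


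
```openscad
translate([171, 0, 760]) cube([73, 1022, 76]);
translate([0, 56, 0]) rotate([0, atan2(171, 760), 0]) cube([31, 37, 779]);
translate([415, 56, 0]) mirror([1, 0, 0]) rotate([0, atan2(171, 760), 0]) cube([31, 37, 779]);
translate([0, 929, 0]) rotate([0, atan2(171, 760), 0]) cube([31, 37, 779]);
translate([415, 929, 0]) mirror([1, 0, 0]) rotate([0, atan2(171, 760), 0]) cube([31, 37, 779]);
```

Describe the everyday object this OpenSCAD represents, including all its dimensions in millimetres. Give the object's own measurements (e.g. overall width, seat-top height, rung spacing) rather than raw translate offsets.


A sawhorse. A 73×1022×76 mm beam (x, y, z) sits on two A-frame leg pairs. Each pair is two raked legs of 31×37 mm section (37 mm along y) splaying symmetrically in x. Each leg rises 760 mm vertically over 171 mm of horizontal reach and is 779 mm long along its own axis. Every leg's outer bottom edge rests on the floor and its outer top edge meets a bottom edge of the beam — the left legs (tilting toward +x) meet the beam's −x bottom edge, the right legs (their mirror images, tilting toward −x) meet its +x bottom edge — so the leg tops tuck under the beam, the beam's underside is 760 mm above the floor, and the feet are 415 mm apart outside-to-outside with the beam centred between them. The two leg pairs are set in 56 mm from either end of the beam.


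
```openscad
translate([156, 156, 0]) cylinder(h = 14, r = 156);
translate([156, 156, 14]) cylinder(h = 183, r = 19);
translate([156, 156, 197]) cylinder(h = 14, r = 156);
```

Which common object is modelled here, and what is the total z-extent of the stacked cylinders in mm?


A spool. The overall height is 211 mm.

Three coaxial cylinders, large–small–large — a spool. Two 14 mm flanges and a 183 mm core give 14 + 183 + 14 = 211 mm.


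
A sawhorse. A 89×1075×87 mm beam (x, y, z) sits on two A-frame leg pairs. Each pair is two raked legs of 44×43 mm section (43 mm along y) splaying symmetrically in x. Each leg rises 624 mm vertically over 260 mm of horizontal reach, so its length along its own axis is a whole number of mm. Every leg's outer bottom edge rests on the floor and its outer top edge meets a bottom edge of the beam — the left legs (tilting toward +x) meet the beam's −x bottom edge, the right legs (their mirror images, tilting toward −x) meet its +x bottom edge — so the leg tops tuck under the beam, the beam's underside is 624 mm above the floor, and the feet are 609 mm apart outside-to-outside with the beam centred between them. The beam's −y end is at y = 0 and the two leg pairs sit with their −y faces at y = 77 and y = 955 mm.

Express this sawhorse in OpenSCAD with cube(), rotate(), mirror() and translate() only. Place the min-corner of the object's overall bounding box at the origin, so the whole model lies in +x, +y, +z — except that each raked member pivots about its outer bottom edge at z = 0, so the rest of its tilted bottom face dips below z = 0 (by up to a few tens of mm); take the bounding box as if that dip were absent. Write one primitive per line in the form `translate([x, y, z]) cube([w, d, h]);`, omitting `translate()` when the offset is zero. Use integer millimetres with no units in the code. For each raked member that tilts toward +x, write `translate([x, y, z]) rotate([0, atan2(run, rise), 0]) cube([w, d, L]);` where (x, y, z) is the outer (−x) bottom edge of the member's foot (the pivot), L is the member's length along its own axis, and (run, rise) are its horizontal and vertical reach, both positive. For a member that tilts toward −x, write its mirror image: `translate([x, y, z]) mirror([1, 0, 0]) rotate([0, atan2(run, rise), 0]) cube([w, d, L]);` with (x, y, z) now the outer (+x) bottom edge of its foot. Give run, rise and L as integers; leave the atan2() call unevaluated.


translate([260, 0, 624]) cube([89, 1075, 87]);
translate([0, 77, 0]) rotate([0, atan2(260, 624), 0]) cube([44, 43, 676]);
translate([609, 77, 0]) mirror([1, 0, 0]) rotate([0, atan2(260, 624), 0]) cube([44, 43, 676]);
translate([0, 955, 0]) rotate([0, atan2(260, 624), 0]) cube([44, 43, 676]);
translate([609, 955, 0]) mirror([1, 0, 0]) rotate([0, atan2(260, 624), 0]) cube([44, 43, 676]);


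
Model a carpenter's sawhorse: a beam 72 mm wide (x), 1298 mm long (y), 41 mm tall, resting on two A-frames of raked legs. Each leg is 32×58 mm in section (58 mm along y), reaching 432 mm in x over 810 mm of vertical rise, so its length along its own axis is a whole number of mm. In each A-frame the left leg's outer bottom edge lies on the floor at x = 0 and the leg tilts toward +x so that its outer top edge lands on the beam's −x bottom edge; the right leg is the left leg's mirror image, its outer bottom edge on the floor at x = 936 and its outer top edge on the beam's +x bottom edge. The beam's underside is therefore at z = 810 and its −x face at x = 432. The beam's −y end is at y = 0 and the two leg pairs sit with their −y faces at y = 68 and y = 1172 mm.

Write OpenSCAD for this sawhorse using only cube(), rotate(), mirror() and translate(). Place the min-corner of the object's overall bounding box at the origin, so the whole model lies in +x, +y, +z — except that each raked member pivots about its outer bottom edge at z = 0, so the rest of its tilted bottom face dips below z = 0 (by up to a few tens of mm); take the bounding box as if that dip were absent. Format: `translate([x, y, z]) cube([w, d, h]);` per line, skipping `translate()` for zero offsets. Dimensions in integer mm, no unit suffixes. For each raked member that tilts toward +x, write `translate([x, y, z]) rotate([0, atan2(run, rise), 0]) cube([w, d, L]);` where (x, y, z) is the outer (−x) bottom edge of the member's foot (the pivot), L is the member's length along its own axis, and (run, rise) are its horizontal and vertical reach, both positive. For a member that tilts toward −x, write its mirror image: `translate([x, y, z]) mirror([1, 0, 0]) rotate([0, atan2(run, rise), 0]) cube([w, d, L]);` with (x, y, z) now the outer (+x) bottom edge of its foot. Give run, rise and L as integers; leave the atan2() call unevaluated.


translate([432, 0, 810]) cube([72, 1298, 41]);
translate([0, 68, 0]) rotate([0, atan2(432, 810), 0]) cube([32, 58, 918]);
translate([936, 68, 0]) mirror([1, 0, 0]) rotate([0, atan2(432, 810), 0]) cube([32, 58, 918]);
translate([0, 1172, 0]) rotate([0, atan2(432, 810), 0]) cube([32, 58, 918]);
translate([936, 1172, 0]) mirror([1, 0, 0]) rotate([0, atan2(432, 810), 0]) cube([32, 58, 918]);


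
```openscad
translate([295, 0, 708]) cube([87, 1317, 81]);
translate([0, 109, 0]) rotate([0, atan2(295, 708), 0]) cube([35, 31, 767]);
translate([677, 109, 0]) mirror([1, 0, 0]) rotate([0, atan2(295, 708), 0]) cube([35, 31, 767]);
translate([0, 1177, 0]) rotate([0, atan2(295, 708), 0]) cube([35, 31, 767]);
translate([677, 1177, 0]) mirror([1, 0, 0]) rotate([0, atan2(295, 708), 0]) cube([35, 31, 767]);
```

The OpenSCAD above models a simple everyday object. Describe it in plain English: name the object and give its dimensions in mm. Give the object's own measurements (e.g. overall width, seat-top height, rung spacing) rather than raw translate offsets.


A sawhorse. A 87×1317×81 mm beam (x, y, z) sits on two A-frame leg pairs. Each pair is two raked legs of 35×31 mm section (31 mm along y) splaying symmetrically in x. Each leg rises 708 mm vertically over 295 mm of horizontal reach and is 767 mm long along its own axis. Every leg's outer bottom edge rests on the floor and its outer top edge meets a bottom edge of the beam — the left legs (tilting toward +x) meet the beam's −x bottom edge, the right legs (their mirror images, tilting toward −x) meet its +x bottom edge — so the leg tops tuck under the beam, the beam's underside is 708 mm above the floor, and the feet are 677 mm apart outside-to-outside with the beam centred between them. The two leg pairs are set in 109 mm from either end of the beam.


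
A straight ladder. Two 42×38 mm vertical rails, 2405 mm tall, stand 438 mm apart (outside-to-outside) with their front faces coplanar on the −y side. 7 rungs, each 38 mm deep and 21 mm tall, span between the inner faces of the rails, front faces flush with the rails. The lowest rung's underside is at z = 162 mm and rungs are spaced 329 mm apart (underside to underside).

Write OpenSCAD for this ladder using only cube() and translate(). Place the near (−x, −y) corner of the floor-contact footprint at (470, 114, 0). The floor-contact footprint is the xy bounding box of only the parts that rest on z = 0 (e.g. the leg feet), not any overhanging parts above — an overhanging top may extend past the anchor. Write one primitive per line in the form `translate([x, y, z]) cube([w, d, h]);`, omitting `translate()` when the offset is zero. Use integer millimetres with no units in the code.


// rung span = 438 - 2*42 = 354
// rung[k] z = 162 + k*329
translate([470, 114, 0]) cube([42, 38, 2405]);
translate([866, 114, 0]) cube([42, 38, 2405]);
translate([512, 114, 162]) cube([354, 38, 21]);
translate([512, 114, 491]) cube([354, 38, 21]);
translate([512, 114, 820]) cube([354, 38, 21]);
translate([512, 114, 1149]) cube([354, 38, 21]);
translate([512, 114, 1478]) cube([354, 38, 21]);
translate([512, 114, 1807]) cube([354, 38, 21]);
translate([512, 114, 2136]) cube([354, 38, 21]);


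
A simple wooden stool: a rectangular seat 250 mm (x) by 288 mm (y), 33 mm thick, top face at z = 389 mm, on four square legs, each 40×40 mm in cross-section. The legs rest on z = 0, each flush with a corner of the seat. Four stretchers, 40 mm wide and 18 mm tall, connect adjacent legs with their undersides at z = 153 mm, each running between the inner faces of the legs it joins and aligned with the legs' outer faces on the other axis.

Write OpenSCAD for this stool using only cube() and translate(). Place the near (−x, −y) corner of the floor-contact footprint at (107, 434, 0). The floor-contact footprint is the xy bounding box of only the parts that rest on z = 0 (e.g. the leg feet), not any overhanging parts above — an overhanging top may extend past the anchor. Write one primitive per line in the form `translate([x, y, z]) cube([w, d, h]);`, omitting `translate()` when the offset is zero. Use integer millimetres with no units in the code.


translate([107, 434, 356]) cube([250, 288, 33]);
translate([107, 434, 0]) cube([40, 40, 356]);
translate([317, 434, 0]) cube([40, 40, 356]);
translate([107, 682, 0]) cube([40, 40, 356]);
translate([317, 682, 0]) cube([40, 40, 356]);
translate([147, 434, 153]) cube([170, 40, 18]);
translate([147, 682, 153]) cube([170, 40, 18]);
translate([107, 474, 153]) cube([40, 208, 18]);
translate([317, 474, 153]) cube([40, 208, 18]);


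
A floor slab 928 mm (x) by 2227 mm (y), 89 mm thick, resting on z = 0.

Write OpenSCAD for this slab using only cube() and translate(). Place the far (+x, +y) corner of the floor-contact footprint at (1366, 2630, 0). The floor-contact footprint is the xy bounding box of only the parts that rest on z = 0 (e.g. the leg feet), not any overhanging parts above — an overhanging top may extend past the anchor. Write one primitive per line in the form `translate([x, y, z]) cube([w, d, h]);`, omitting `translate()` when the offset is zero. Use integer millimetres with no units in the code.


translate([438, 403, 0]) cube([928, 2227, 89]);


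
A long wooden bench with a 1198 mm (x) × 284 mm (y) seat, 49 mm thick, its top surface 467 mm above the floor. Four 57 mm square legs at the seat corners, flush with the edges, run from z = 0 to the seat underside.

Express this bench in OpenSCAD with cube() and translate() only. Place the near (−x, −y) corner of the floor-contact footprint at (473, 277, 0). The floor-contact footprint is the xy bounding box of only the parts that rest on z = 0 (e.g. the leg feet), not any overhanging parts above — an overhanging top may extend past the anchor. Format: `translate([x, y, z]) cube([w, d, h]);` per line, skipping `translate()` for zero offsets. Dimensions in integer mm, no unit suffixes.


translate([473, 277, 418]) cube([1198, 284, 49]);
translate([473, 277, 0]) cube([57, 57, 418]);
translate([473, 504, 0]) cube([57, 57, 418]);
translate([1614, 277, 0]) cube([57, 57, 418]);
translate([1614, 504, 0]) cube([57, 57, 418]);


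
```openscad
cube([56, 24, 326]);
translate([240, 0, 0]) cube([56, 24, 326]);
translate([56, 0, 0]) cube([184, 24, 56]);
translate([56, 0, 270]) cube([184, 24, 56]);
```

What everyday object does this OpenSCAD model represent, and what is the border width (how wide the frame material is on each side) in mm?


A picture frame. The border width is 56 mm.

Four thin pieces enclosing a rectangular opening — a picture frame. The two full-height stiles are 326 mm tall; the top rail sits at z = 270 and is 56 mm tall, so the border above the opening is 326 − 270 = 56 mm, matching the stile x-width.


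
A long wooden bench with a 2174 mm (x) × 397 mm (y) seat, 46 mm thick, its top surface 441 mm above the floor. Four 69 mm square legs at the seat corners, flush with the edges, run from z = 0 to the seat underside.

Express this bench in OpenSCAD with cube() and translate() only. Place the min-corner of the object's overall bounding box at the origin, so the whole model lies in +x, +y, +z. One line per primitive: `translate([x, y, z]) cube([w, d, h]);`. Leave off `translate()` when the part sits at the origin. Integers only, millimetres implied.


translate([0, 0, 395]) cube([2174, 397, 46]);
cube([69, 69, 395]);
translate([0, 328, 0]) cube([69, 69, 395]);
translate([2105, 0, 0]) cube([69, 69, 395]);
translate([2105, 328, 0]) cube([69, 69, 395]);


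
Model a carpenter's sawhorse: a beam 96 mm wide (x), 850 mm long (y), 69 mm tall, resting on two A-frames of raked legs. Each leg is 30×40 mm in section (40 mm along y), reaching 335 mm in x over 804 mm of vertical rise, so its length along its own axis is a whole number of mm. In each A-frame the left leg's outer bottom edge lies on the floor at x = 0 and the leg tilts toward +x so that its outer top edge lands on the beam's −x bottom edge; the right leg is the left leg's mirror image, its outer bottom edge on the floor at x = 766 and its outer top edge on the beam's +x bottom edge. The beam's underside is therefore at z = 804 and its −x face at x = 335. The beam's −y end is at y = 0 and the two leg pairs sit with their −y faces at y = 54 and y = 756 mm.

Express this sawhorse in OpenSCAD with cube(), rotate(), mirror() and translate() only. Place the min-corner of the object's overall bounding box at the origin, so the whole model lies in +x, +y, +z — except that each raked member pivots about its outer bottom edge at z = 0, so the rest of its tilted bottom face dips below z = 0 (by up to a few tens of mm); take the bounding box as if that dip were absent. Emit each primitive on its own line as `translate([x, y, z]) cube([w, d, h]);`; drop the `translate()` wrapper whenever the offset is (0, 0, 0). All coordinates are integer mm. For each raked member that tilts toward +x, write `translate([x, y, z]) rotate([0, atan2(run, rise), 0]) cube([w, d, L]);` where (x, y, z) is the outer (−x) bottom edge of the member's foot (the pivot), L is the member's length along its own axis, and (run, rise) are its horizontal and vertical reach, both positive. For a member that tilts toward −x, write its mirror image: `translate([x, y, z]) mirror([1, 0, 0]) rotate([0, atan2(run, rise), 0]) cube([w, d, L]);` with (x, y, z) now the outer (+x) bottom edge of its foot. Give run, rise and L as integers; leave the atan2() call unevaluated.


translate([335, 0, 804]) cube([96, 850, 69]);
translate([0, 54, 0]) rotate([0, atan2(335, 804), 0]) cube([30, 40, 871]);
translate([766, 54, 0]) mirror([1, 0, 0]) rotate([0, atan2(335, 804), 0]) cube([30, 40, 871]);
translate([0, 756, 0]) rotate([0, atan2(335, 804), 0]) cube([30, 40, 871]);
translate([766, 756, 0]) mirror([1, 0, 0]) rotate([0, atan2(335, 804), 0]) cube([30, 40, 871]);


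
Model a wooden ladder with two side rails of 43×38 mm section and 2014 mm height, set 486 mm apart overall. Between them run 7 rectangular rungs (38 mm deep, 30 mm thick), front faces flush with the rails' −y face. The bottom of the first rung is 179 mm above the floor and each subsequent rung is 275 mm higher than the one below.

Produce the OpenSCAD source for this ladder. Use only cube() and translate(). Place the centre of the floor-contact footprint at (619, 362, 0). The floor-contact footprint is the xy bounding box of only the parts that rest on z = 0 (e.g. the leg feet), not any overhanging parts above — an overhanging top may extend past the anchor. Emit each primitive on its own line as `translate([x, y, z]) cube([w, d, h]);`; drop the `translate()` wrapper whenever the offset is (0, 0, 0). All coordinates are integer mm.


translate([376, 343, 0]) cube([43, 38, 2014]);
translate([819, 343, 0]) cube([43, 38, 2014]);
translate([419, 343, 179]) cube([400, 38, 30]);
translate([419, 343, 454]) cube([400, 38, 30]);
translate([419, 343, 729]) cube([400, 38, 30]);
translate([419, 343, 1004]) cube([400, 38, 30]);
translate([419, 343, 1279]) cube([400, 38, 30]);
translate([419, 343, 1554]) cube([400, 38, 30]);
translate([419, 343, 1829]) cube([400, 38, 30]);


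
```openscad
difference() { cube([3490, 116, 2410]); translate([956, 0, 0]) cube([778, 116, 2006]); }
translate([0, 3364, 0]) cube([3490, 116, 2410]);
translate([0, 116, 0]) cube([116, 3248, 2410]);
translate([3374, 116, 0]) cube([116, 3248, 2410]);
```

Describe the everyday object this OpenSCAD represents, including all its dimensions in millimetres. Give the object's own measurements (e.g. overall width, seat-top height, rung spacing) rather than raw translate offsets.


A single room: four walls, each 2410 mm tall and 116 mm thick, enclosing an outside footprint 3490×3480 mm (x × y), no floor or roof. The front and back walls (−y and +y sides) run the full x-width; the side walls fit between their inner faces. A door opening 778 mm wide and 2006 mm tall is cut through the front wall from the floor up, its −x edge 956 mm from the wall's −x end.


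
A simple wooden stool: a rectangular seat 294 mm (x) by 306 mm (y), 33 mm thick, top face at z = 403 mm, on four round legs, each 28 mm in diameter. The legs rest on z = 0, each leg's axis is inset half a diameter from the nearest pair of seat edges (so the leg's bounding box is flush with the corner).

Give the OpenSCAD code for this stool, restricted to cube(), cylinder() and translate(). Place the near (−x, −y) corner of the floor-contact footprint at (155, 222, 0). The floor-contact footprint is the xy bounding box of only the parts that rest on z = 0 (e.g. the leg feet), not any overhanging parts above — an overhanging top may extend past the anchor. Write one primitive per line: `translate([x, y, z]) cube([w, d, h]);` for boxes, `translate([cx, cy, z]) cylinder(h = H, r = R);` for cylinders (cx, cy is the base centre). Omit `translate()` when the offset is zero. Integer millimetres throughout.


translate([155, 222, 370]) cube([294, 306, 33]);
translate([169, 236, 0]) cylinder(h = 370, r = 14);
translate([435, 236, 0]) cylinder(h = 370, r = 14);
translate([169, 514, 0]) cylinder(h = 370, r = 14);
translate([435, 514, 0]) cylinder(h = 370, r = 14);


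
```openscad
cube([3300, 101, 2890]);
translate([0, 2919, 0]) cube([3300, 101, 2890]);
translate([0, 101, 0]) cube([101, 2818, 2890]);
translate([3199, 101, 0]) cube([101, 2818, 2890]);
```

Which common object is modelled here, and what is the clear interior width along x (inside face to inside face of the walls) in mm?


A house (or room) frame. The interior width is 3098 mm.

Four 2890 mm walls enclosing a rectangle with no floor or roof — a room or house frame. Outside width is 3300 mm and wall thickness is 101 mm, so the interior width is 3300 − 2 × 101 = 3098 mm.


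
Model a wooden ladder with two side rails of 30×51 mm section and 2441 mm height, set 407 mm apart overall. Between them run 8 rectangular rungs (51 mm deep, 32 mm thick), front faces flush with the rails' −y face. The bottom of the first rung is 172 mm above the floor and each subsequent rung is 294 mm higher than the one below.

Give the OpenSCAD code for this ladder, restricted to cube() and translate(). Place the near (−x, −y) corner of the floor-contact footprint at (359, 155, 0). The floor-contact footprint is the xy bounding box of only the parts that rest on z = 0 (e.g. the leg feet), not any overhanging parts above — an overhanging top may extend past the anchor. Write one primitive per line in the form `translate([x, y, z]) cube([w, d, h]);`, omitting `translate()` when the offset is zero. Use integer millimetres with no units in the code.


translate([359, 155, 0]) cube([30, 51, 2441]);
translate([736, 155, 0]) cube([30, 51, 2441]);
translate([389, 155, 172]) cube([347, 51, 32]);
translate([389, 155, 466]) cube([347, 51, 32]);
translate([389, 155, 760]) cube([347, 51, 32]);
translate([389, 155, 1054]) cube([347, 51, 32]);
translate([389, 155, 1348]) cube([347, 51, 32]);
translate([389, 155, 1642]) cube([347, 51, 32]);
translate([389, 155, 1936]) cube([347, 51, 32]);
translate([389, 155, 2230]) cube([347, 51, 32]);


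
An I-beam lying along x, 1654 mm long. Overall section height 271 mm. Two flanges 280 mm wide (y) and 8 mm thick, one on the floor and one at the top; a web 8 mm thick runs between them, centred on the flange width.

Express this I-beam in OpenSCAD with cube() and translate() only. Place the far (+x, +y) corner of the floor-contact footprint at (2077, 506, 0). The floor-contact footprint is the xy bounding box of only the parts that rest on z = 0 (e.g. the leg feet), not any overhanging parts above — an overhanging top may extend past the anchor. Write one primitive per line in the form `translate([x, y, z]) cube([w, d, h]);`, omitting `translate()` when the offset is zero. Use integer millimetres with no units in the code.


translate([423, 226, 0]) cube([1654, 280, 8]);
translate([423, 362, 8]) cube([1654, 8, 255]);
translate([423, 226, 263]) cube([1654, 280, 8]);


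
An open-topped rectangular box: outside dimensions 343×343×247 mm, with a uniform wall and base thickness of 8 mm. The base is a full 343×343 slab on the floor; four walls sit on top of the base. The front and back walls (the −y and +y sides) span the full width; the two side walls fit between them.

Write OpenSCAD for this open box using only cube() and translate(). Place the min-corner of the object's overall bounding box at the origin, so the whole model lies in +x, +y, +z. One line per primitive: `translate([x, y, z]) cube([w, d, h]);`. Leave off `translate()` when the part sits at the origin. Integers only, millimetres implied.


cube([343, 343, 8]);
translate([0, 0, 8]) cube([343, 8, 239]);
translate([0, 335, 8]) cube([343, 8, 239]);
translate([0, 8, 8]) cube([8, 327, 239]);
translate([335, 8, 8]) cube([8, 327, 239]);


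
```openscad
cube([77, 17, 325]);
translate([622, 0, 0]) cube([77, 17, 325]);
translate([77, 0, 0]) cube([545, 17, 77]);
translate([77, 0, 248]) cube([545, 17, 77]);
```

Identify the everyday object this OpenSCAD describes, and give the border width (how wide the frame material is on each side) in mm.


A picture frame. The border width is 77 mm.

Four thin pieces enclosing a rectangular opening — a picture frame. The two full-height stiles are 325 mm tall; the top rail sits at z = 248 and is 77 mm tall, so the border above the opening is 325 − 248 = 77 mm, matching the stile x-width.


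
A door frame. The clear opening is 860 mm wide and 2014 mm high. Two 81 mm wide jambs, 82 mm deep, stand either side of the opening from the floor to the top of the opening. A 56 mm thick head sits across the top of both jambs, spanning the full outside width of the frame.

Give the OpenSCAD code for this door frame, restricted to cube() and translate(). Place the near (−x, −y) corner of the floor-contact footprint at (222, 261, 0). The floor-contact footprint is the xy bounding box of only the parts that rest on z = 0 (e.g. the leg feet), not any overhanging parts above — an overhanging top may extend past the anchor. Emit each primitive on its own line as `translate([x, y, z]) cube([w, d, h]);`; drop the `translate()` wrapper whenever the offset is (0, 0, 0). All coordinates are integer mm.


translate([222, 261, 0]) cube([81, 82, 2014]);
translate([1163, 261, 0]) cube([81, 82, 2014]);
translate([222, 261, 2014]) cube([1022, 82, 56]);


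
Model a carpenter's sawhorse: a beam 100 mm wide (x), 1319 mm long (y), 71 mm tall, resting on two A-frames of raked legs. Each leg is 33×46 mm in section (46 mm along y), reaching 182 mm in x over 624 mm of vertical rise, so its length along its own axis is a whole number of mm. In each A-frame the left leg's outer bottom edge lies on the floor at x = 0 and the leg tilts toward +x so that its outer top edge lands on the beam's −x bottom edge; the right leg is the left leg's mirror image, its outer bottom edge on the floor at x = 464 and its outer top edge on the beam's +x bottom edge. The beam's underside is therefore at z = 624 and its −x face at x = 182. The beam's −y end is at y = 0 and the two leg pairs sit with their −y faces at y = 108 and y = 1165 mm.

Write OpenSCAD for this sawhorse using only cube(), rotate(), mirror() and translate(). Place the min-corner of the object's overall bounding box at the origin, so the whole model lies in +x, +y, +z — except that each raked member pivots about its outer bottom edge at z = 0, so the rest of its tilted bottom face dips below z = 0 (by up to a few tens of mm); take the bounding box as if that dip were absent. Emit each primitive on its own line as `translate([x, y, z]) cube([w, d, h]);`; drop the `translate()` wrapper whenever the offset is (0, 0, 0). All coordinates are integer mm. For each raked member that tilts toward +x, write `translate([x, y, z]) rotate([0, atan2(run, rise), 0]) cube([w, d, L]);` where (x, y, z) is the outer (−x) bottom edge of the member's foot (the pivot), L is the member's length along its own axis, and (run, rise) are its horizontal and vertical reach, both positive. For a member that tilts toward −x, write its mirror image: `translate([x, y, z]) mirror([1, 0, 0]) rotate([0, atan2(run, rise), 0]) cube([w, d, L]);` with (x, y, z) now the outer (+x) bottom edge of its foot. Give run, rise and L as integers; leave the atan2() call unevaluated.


translate([182, 0, 624]) cube([100, 1319, 71]);
translate([0, 108, 0]) rotate([0, atan2(182, 624), 0]) cube([33, 46, 650]);
translate([464, 108, 0]) mirror([1, 0, 0]) rotate([0, atan2(182, 624), 0]) cube([33, 46, 650]);
translate([0, 1165, 0]) rotate([0, atan2(182, 624), 0]) cube([33, 46, 650]);
translate([464, 1165, 0]) mirror([1, 0, 0]) rotate([0, atan2(182, 624), 0]) cube([33, 46, 650]);


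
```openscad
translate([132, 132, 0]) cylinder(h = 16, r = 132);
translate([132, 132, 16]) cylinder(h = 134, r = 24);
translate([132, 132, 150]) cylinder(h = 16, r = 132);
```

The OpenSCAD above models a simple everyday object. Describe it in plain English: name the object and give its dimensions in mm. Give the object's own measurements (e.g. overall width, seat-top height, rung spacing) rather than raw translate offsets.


A spool: two coaxial disc flanges of radius 132 mm and thickness 16 mm, joined by a core cylinder of radius 24 mm and height 134 mm. The lower flange rests on z = 0 and the three cylinders share a vertical axis.


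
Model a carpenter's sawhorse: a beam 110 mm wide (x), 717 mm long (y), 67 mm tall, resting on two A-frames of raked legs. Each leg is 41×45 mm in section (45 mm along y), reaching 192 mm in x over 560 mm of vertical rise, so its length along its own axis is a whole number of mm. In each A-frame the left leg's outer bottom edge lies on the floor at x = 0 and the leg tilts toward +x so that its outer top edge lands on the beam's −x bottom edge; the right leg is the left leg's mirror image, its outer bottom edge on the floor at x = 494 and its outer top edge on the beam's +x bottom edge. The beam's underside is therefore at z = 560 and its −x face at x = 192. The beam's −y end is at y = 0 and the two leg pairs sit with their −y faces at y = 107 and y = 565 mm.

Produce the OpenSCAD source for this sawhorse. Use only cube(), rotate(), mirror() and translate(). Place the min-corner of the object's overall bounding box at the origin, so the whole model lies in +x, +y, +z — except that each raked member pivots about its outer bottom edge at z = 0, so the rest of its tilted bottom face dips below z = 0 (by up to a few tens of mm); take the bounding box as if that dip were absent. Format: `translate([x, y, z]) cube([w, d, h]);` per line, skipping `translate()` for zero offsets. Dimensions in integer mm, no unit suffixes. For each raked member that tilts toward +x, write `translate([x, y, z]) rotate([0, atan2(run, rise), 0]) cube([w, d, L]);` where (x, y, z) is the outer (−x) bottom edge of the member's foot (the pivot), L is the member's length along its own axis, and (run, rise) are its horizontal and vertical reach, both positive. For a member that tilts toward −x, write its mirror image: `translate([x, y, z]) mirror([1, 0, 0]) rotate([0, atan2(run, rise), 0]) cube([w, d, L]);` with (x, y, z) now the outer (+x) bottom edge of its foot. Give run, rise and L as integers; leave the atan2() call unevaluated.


// leg length = √(192² + 560²) = 592
// right-leg outer foot x = 2·192 + 110 = 494
// beam min-corner = (192, 0, 560)
translate([192, 0, 560]) cube([110, 717, 67]);
translate([0, 107, 0]) rotate([0, atan2(192, 560), 0]) cube([41, 45, 592]);
translate([494, 107, 0]) mirror([1, 0, 0]) rotate([0, atan2(192, 560), 0]) cube([41, 45, 592]);
translate([0, 565, 0]) rotate([0, atan2(192, 560), 0]) cube([41, 45, 592]);
translate([494, 565, 0]) mirror([1, 0, 0]) rotate([0, atan2(192, 560), 0]) cube([41, 45, 592]);
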